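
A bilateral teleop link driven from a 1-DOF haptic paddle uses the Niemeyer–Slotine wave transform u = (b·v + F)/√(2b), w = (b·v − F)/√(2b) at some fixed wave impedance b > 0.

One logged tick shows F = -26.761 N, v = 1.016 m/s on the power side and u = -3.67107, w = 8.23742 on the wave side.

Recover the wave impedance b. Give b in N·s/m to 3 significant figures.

u + w = 4.56635;  u + w = √(2b)·v, so √(2b) = 4.56635/1.016 = 4.49444.
b = (√(2b))²/2 = 20.19998/2 = 10.09999.
(Check via u − w = 2F/√(2b): u − w = -11.90849, 2F/√(2b) = -11.90849.)

b = 10.1 N·s/m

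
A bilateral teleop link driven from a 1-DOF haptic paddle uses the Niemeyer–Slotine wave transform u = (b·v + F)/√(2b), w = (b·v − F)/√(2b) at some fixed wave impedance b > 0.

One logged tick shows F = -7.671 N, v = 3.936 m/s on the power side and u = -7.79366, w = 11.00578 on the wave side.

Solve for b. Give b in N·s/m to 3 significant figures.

b = 0.333 N·s/m

u + w = 3.21212;  u + w = √(2b)·v, so √(2b) = 3.21212/3.936 = 0.81609.
b = (√(2b))²/2 = 0.66600/2 = 0.33300.
(Check via u − w = 2F/√(2b): u − w = -18.79944, 2F/√(2b) = -18.79946.)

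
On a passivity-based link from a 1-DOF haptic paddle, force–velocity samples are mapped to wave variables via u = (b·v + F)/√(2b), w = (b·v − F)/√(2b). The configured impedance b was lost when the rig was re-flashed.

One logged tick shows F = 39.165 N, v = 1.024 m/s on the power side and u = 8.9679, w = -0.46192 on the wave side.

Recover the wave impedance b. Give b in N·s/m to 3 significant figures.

u + w = 8.5060;  u + w = √(2b)·v, so √(2b) = 8.5060/1.024 = 8.3066.
b = (√(2b))²/2 = 69.0000/2 = 34.5000.
(Check via u − w = 2F/√(2b): u − w = 9.4298, 2F/√(2b) = 9.4298.)

b = 34.5 N·s/m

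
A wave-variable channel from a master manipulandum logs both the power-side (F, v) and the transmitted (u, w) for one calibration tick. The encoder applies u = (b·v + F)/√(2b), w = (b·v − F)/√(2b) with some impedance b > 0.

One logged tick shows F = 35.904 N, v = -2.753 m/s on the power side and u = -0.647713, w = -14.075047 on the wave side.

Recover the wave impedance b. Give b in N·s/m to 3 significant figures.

u + w = -14.722760;  u + w = √(2b)·v, so √(2b) = -14.722760/(-2.753) = 5.347897.
b = (√(2b))²/2 = 28.600001/2 = 14.300000.
(Check via u − w = 2F/√(2b): u − w = 13.427334, 2F/√(2b) = 13.427335.)

b = 14.3 N·s/m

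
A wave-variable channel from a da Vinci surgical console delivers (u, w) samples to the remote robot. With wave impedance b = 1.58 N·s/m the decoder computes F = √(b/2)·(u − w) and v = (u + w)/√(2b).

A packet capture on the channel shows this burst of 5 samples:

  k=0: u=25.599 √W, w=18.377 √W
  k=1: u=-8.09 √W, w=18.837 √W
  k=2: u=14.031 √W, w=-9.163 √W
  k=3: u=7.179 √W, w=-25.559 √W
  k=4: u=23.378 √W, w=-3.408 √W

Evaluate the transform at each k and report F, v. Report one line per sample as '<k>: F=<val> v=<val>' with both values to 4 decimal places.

0: F=6.4191 v=24.7384
1: F=-23.9332 v=6.0457
2: F=20.6153 v=2.7385
3: F=29.0982 v=-10.3396
4: F=23.8079 v=11.2340

k=0: u−w=7.2220, u+w=43.9760; √(b/2)=0.8888, √(2b)=1.7776; F=0.8888×7.222=6.4191, v=43.9760/1.7776=24.7384
k=1: u−w=-26.9270, u+w=10.7470; √(b/2)=0.8888, √(2b)=1.7776; F=0.8888×(-26.927)=-23.9332, v=10.7470/1.7776=6.0457
k=2: u−w=23.1940, u+w=4.8680; √(b/2)=0.8888, √(2b)=1.7776; F=0.8888×23.194=20.6153, v=4.8680/1.7776=2.7385
k=3: u−w=32.7380, u+w=-18.3800; √(b/2)=0.8888, √(2b)=1.7776; F=0.8888×32.738=29.0982, v=-18.3800/1.7776=-10.3396
k=4: u−w=26.7860, u+w=19.9700; √(b/2)=0.8888, √(2b)=1.7776; F=0.8888×26.786=23.8079, v=19.9700/1.7776=11.2340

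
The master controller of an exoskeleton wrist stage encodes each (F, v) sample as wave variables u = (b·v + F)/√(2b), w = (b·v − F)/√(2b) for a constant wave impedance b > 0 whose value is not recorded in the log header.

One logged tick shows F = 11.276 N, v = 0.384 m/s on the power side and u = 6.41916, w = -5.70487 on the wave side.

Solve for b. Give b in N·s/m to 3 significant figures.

u + w = 0.7143;  u + w = √(2b)·v, so √(2b) = 0.7143/0.384 = 1.8601.
b = (√(2b))²/2 = 3.4601/2 = 1.7300.
(Check via u − w = 2F/√(2b): u − w = 12.1240, 2F/√(2b) = 12.1239.)

b = 1.73 N·s/m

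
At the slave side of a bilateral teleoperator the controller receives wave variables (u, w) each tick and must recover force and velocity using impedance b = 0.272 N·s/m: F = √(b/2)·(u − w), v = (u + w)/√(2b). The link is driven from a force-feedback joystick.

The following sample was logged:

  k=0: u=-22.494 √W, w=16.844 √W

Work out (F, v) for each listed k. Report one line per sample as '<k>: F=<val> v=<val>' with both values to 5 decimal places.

0: F=-14.50714 v=-7.66036

k=0: u−w=-39.33800, u+w=-5.65000; √(b/2)=0.36878, √(2b)=0.73756; F=0.36878×(-39.338)=-14.50714, v=-5.65000/0.73756=-7.66036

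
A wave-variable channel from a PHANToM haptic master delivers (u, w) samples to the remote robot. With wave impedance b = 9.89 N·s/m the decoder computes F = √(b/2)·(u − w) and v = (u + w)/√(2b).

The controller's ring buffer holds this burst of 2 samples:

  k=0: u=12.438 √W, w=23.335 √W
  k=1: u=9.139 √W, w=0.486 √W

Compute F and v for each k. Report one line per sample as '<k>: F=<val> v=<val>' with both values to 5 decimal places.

k=0: u−w=-10.89700, u+w=35.77300; √(b/2)=2.22374, √(2b)=4.44747; F=2.22374×(-10.897)=-24.23205, v=35.77300/4.44747=8.04345
k=1: u−w=8.65300, u+w=9.62500; √(b/2)=2.22374, √(2b)=4.44747; F=2.22374×8.653=19.24198, v=9.62500/4.44747=2.16415

0: F=-24.23205 v=8.04345
1: F=19.24198 v=2.16415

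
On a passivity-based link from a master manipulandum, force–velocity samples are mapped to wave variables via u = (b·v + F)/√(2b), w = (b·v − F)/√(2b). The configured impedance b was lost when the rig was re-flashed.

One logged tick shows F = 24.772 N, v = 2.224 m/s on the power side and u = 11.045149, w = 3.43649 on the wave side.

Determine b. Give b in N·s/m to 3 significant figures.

u + w = 14.481639;  u + w = √(2b)·v, so √(2b) = 14.481639/2.224 = 6.511528.
b = (√(2b))²/2 = 42.400001/2 = 21.200001.
(Check via u − w = 2F/√(2b): u − w = 7.608659, 2F/√(2b) = 7.608659.)

b = 21.2 N·s/m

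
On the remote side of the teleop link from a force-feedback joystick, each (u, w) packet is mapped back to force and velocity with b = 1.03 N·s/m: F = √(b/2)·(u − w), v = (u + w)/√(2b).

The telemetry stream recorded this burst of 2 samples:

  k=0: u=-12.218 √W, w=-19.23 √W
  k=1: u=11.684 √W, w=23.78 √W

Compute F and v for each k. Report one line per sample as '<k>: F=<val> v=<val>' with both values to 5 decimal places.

0: F=5.03206 v=-21.91086
1: F=-8.68051 v=24.70894

k=0: u−w=7.01200, u+w=-31.44800; √(b/2)=0.71764, √(2b)=1.43527; F=0.71764×7.012=5.03206, v=-31.44800/1.43527=-21.91086
k=1: u−w=-12.09600, u+w=35.46400; √(b/2)=0.71764, √(2b)=1.43527; F=0.71764×(-12.096)=-8.68051, v=35.46400/1.43527=24.70894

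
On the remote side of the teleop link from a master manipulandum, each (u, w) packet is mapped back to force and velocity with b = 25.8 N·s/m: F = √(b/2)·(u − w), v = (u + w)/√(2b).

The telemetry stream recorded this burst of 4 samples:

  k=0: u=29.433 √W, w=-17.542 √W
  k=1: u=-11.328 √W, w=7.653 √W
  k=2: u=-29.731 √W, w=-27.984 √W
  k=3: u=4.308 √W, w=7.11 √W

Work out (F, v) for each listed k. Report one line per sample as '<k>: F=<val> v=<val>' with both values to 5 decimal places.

k=0: u−w=46.97500, u+w=11.89100; √(b/2)=3.59166, √(2b)=7.18331; F=3.59166×46.975=168.71809, v=11.89100/7.18331=1.65536
k=1: u−w=-18.98100, u+w=-3.67500; √(b/2)=3.59166, √(2b)=7.18331; F=3.59166×(-18.981)=-68.17324, v=-3.67500/7.18331=-0.51160
k=2: u−w=-1.74700, u+w=-57.71500; √(b/2)=3.59166, √(2b)=7.18331; F=3.59166×(-1.747)=-6.27462, v=-57.71500/7.18331=-8.03459
k=3: u−w=-2.80200, u+w=11.41800; √(b/2)=3.59166, √(2b)=7.18331; F=3.59166×(-2.802)=-10.06382, v=11.41800/7.18331=1.58952

0: F=168.71809 v=1.65536
1: F=-68.17324 v=-0.51160
2: F=-6.27462 v=-8.03459
3: F=-10.06382 v=1.58952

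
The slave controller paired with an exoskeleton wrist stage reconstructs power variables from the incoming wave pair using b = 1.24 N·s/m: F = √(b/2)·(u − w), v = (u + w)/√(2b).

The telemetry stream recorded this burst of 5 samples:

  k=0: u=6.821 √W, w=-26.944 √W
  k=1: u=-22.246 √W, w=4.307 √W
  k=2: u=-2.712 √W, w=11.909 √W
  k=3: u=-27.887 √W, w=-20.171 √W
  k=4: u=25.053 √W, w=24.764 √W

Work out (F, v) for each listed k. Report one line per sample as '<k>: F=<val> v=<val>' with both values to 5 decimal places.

0: F=26.58659 v=-12.77812
1: F=-20.90785 v=-11.39128
2: F=-11.51259 v=5.84010
3: F=-6.07558 v=-30.51686
4: F=0.22756 v=31.63383

k=0: u−w=33.76500, u+w=-20.12300; √(b/2)=0.78740, √(2b)=1.57480; F=0.78740×33.765=26.58659, v=-20.12300/1.57480=-12.77812
k=1: u−w=-26.55300, u+w=-17.93900; √(b/2)=0.78740, √(2b)=1.57480; F=0.78740×(-26.553)=-20.90785, v=-17.93900/1.57480=-11.39128
k=2: u−w=-14.62100, u+w=9.19700; √(b/2)=0.78740, √(2b)=1.57480; F=0.78740×(-14.621)=-11.51259, v=9.19700/1.57480=5.84010
k=3: u−w=-7.71600, u+w=-48.05800; √(b/2)=0.78740, √(2b)=1.57480; F=0.78740×(-7.716)=-6.07558, v=-48.05800/1.57480=-30.51686
k=4: u−w=0.28900, u+w=49.81700; √(b/2)=0.78740, √(2b)=1.57480; F=0.78740×0.289=0.22756, v=49.81700/1.57480=31.63383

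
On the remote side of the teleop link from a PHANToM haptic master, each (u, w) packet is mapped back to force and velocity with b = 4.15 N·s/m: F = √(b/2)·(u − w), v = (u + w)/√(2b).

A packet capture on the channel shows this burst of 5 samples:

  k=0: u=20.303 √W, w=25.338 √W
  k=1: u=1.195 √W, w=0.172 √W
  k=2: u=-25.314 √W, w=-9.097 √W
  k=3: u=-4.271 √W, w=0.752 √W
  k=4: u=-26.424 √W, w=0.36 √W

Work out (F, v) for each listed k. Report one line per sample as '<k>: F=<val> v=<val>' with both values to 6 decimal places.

k=0: u−w=-5.035000, u+w=45.641000; √(b/2)=1.440486, √(2b)=2.880972; F=1.440486×(-5.035)=-7.252847, v=45.641000/2.880972=15.842222
k=1: u−w=1.023000, u+w=1.367000; √(b/2)=1.440486, √(2b)=2.880972; F=1.440486×1.023=1.473617, v=1.367000/2.880972=0.474493
k=2: u−w=-16.217000, u+w=-34.411000; √(b/2)=1.440486, √(2b)=2.880972; F=1.440486×(-16.217)=-23.360362, v=-34.411000/2.880972=-11.944232
k=3: u−w=-5.023000, u+w=-3.519000; √(b/2)=1.440486, √(2b)=2.880972; F=1.440486×(-5.023)=-7.235561, v=-3.519000/2.880972=-1.221463
k=4: u−w=-26.784000, u+w=-26.064000; √(b/2)=1.440486, √(2b)=2.880972; F=1.440486×(-26.784)=-38.581978, v=-26.064000/2.880972=-9.046946

0: F=-7.252847 v=15.842222
1: F=1.473617 v=0.474493
2: F=-23.360362 v=-11.944232
3: F=-7.235561 v=-1.221463
4: F=-38.581978 v=-9.046946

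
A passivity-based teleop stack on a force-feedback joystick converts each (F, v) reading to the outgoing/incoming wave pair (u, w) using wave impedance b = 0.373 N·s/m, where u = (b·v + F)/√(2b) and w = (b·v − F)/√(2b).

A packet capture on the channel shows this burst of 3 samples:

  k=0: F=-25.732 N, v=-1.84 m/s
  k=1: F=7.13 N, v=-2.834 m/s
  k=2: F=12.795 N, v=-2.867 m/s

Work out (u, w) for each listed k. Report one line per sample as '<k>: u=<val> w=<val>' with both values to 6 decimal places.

k=0: b·v=0.373×(-1.84)=-0.686320; √(2b)=0.863713; u=(-0.686320+(-25.732))/0.863713=-30.586922, w=(-0.686320−(-25.732))/0.863713=28.997691
k=1: b·v=0.373×(-2.834)=-1.057082; √(2b)=0.863713; u=(-1.057082+7.13)/0.863713=7.031177, w=(-1.057082−7.13)/0.863713=-9.478939
k=2: b·v=0.373×(-2.867)=-1.069391; √(2b)=0.863713; u=(-1.069391+12.795)/0.863713=13.575818, w=(-1.069391−12.795)/0.863713=-16.052083

0: u=-30.586922 w=28.997691
1: u=7.031177 w=-9.478939
2: u=13.575818 w=-16.052083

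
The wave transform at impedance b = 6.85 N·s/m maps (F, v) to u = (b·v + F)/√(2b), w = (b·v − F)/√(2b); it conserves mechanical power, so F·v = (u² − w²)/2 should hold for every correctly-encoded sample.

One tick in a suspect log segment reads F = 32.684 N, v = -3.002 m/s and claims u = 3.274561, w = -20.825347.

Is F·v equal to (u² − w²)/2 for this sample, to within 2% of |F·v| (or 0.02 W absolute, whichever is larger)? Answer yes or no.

F·v = 32.684×(-3.002) = -98.117368 W.
(u² − w²)/2 = (10.722750 − 433.695078)/2 = -211.486164 W.
|Δ| = 113.368796;  2% of max(1, |F·v|) = 1.962347.

no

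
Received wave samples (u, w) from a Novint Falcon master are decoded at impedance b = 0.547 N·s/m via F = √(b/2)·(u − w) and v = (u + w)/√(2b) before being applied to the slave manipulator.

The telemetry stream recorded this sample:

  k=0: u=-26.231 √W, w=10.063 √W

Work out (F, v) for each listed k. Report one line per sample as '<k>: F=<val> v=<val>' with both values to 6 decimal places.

k=0: u−w=-36.294000, u+w=-16.168000; √(b/2)=0.522972, √(2b)=1.045945; F=0.522972×(-36.294)=-18.980756, v=-16.168000/1.045945=-15.457798

0: F=-18.980756 v=-15.457798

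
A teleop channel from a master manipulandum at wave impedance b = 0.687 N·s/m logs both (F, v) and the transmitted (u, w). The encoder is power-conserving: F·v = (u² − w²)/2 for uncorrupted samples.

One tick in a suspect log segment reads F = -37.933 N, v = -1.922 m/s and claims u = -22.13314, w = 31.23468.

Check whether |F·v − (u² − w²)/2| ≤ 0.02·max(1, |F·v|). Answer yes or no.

no

F·v = (-37.933)×(-1.922) = 72.90723 W.
(u² − w²)/2 = (489.87589 − 975.60523)/2 = -242.86467 W.
|Δ| = 315.77190;  2% of max(1, |F·v|) = 1.45814.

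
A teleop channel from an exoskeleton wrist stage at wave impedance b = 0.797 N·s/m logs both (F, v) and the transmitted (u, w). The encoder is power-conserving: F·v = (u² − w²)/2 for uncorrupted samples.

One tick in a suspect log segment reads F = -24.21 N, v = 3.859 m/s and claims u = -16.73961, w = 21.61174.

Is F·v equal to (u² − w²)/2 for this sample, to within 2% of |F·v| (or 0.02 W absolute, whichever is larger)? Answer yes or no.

F·v = (-24.21)×3.859 = -93.4264 W.
(u² − w²)/2 = (280.2145 − 467.0673)/2 = -93.4264 W.
|Δ| = 0.0000;  2% of max(1, |F·v|) = 1.8685.

yes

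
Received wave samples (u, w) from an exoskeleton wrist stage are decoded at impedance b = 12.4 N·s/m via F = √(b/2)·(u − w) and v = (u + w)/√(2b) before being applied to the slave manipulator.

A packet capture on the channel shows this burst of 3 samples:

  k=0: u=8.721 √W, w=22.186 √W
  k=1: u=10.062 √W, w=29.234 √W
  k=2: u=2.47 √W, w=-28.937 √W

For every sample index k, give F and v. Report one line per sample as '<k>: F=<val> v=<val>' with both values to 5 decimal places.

k=0: u−w=-13.46500, u+w=30.90700; √(b/2)=2.48998, √(2b)=4.97996; F=2.48998×(-13.465)=-33.52758, v=30.90700/4.97996=6.20627
k=1: u−w=-19.17200, u+w=39.29600; √(b/2)=2.48998, √(2b)=4.97996; F=2.48998×(-19.172)=-47.73790, v=39.29600/4.97996=7.89083
k=2: u−w=31.40700, u+w=-26.46700; √(b/2)=2.48998, √(2b)=4.97996; F=2.48998×31.407=78.20280, v=-26.46700/4.97996=-5.31470

0: F=-33.52758 v=6.20627
1: F=-47.73790 v=7.89083
2: F=78.20280 v=-5.31470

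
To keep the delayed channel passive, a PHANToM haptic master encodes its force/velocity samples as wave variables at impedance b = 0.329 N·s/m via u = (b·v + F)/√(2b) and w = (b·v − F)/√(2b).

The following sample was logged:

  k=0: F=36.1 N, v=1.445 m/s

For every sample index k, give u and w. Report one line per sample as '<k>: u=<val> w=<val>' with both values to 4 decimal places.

0: u=45.0896 w=-43.9174

k=0: b·v=0.329×1.445=0.4754; √(2b)=0.8112; u=(0.4754+36.1)/0.8112=45.0896, w=(0.4754−36.1)/0.8112=-43.9174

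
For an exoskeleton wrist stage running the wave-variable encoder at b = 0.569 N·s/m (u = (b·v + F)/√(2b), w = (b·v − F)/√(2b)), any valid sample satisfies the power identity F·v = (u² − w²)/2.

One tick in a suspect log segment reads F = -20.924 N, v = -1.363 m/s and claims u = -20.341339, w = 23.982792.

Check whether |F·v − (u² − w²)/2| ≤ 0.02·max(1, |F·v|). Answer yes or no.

no

F·v = (-20.924)×(-1.363) = 28.519412 W.
(u² − w²)/2 = (413.770072 − 575.174312)/2 = -80.702120 W.
|Δ| = 109.221532;  2% of max(1, |F·v|) = 0.570388.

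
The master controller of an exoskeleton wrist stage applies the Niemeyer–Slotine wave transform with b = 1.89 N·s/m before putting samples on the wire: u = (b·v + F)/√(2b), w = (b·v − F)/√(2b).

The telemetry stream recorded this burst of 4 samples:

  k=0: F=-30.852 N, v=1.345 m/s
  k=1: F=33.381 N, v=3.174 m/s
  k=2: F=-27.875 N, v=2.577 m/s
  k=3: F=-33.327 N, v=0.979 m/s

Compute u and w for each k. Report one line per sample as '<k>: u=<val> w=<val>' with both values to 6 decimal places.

k=0: b·v=1.89×1.345=2.542050; √(2b)=1.944222; u=(2.542050+(-30.852))/1.944222=-14.561067, w=(2.542050−(-30.852))/1.944222=17.176046
k=1: b·v=1.89×3.174=5.998860; √(2b)=1.944222; u=(5.998860+33.381)/1.944222=20.254814, w=(5.998860−33.381)/1.944222=-14.083853
k=2: b·v=1.89×2.577=4.870530; √(2b)=1.944222; u=(4.870530+(-27.875))/1.944222=-11.832223, w=(4.870530−(-27.875))/1.944222=16.842483
k=3: b·v=1.89×0.979=1.850310; √(2b)=1.944222; u=(1.850310+(-33.327))/1.944222=-16.189862, w=(1.850310−(-33.327))/1.944222=18.093256

0: u=-14.561067 w=17.176046
1: u=20.254814 w=-14.083853
2: u=-11.832223 w=16.842483
3: u=-16.189862 w=18.093256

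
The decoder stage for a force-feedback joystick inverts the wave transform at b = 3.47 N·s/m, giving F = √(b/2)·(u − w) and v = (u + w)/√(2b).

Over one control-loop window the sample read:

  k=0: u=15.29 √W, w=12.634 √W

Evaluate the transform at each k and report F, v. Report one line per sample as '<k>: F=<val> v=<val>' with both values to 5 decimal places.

k=0: u−w=2.65600, u+w=27.92400; √(b/2)=1.31719, √(2b)=2.63439; F=1.31719×2.656=3.49847, v=27.92400/2.63439=10.59981

0: F=3.49847 v=10.59981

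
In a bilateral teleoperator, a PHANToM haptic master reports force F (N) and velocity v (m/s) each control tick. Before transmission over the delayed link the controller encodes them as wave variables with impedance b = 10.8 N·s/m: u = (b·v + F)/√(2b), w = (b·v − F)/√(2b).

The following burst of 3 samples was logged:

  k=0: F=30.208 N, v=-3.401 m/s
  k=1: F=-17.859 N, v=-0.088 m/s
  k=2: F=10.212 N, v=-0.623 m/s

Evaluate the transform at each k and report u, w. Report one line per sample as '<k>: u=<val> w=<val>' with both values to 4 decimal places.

0: u=-1.4035 w=-14.4029
1: u=-4.0471 w=3.6382
2: u=0.7496 w=-3.6450

k=0: b·v=10.8×(-3.401)=-36.7308; √(2b)=4.6476; u=(-36.7308+30.208)/4.6476=-1.4035, w=(-36.7308−30.208)/4.6476=-14.4029
k=1: b·v=10.8×(-0.088)=-0.9504; √(2b)=4.6476; u=(-0.9504+(-17.859))/4.6476=-4.0471, w=(-0.9504−(-17.859))/4.6476=3.6382
k=2: b·v=10.8×(-0.623)=-6.7284; √(2b)=4.6476; u=(-6.7284+10.212)/4.6476=0.7496, w=(-6.7284−10.212)/4.6476=-3.6450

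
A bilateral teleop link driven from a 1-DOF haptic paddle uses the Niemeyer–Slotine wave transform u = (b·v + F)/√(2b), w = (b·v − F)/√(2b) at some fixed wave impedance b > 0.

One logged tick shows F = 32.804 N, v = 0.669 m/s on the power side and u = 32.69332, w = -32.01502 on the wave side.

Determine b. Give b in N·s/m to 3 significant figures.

u + w = 0.67830;  u + w = √(2b)·v, so √(2b) = 0.67830/0.669 = 1.01390.
b = (√(2b))²/2 = 1.02800/2 = 0.51400.
(Check via u − w = 2F/√(2b): u − w = 64.70834, 2F/√(2b) = 64.70847.)

b = 0.514 N·s/m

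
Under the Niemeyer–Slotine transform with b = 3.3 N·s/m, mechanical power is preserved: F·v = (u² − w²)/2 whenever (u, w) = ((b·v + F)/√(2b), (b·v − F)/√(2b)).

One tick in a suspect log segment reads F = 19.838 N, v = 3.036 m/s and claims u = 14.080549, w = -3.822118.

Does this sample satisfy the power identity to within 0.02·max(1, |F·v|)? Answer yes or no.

no

F·v = 19.838×3.036 = 60.228168 W.
(u² − w²)/2 = (198.261860 − 14.608586)/2 = 91.826637 W.
|Δ| = 31.598469;  2% of max(1, |F·v|) = 1.204563.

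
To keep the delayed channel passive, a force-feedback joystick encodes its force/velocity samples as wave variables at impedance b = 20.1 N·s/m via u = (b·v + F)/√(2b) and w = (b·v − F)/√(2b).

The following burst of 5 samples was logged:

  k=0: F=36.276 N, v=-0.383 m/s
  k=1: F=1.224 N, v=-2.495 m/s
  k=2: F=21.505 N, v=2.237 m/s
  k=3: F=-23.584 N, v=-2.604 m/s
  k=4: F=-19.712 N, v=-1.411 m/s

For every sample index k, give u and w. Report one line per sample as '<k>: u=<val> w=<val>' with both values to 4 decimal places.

0: u=4.5073 w=-6.9356
1: u=-7.7165 w=-8.1026
2: u=10.4834 w=3.6999
3: u=-11.9748 w=-4.5355
4: u=-7.5821 w=-1.3641

k=0: b·v=20.1×(-0.383)=-7.6983; √(2b)=6.3403; u=(-7.6983+36.276)/6.3403=4.5073, w=(-7.6983−36.276)/6.3403=-6.9356
k=1: b·v=20.1×(-2.495)=-50.1495; √(2b)=6.3403; u=(-50.1495+1.224)/6.3403=-7.7165, w=(-50.1495−1.224)/6.3403=-8.1026
k=2: b·v=20.1×2.237=44.9637; √(2b)=6.3403; u=(44.9637+21.505)/6.3403=10.4834, w=(44.9637−21.505)/6.3403=3.6999
k=3: b·v=20.1×(-2.604)=-52.3404; √(2b)=6.3403; u=(-52.3404+(-23.584))/6.3403=-11.9748, w=(-52.3404−(-23.584))/6.3403=-4.5355
k=4: b·v=20.1×(-1.411)=-28.3611; √(2b)=6.3403; u=(-28.3611+(-19.712))/6.3403=-7.5821, w=(-28.3611−(-19.712))/6.3403=-1.3641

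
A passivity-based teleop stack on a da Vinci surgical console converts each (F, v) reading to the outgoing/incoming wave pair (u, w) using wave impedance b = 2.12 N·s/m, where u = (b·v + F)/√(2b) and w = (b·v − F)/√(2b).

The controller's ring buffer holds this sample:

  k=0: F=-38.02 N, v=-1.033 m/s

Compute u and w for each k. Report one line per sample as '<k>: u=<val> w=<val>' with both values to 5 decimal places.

k=0: b·v=2.12×(-1.033)=-2.18996; √(2b)=2.05913; u=(-2.18996+(-38.02))/2.05913=-19.52768, w=(-2.18996−(-38.02))/2.05913=17.40061

0: u=-19.52768 w=17.40061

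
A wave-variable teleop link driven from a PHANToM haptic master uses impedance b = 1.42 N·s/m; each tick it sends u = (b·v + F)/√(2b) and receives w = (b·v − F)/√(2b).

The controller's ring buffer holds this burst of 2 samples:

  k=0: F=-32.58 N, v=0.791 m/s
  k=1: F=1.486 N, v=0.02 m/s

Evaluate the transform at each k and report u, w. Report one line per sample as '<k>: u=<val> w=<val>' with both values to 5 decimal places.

0: u=-18.66616 w=19.99918
1: u=0.89863 w=-0.86493

k=0: b·v=1.42×0.791=1.12322; √(2b)=1.68523; u=(1.12322+(-32.58))/1.68523=-18.66616, w=(1.12322−(-32.58))/1.68523=19.99918
k=1: b·v=1.42×0.02=0.02840; √(2b)=1.68523; u=(0.02840+1.486)/1.68523=0.89863, w=(0.02840−1.486)/1.68523=-0.86493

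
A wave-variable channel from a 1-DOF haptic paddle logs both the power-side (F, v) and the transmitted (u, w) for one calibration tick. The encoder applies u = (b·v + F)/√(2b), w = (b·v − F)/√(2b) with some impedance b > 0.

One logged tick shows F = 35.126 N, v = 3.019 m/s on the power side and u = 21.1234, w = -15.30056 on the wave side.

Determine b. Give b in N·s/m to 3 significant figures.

b = 1.86 N·s/m

u + w = 5.82284;  u + w = √(2b)·v, so √(2b) = 5.82284/3.019 = 1.92873.
b = (√(2b))²/2 = 3.72000/2 = 1.86000.
(Check via u − w = 2F/√(2b): u − w = 36.42396, 2F/√(2b) = 36.42394.)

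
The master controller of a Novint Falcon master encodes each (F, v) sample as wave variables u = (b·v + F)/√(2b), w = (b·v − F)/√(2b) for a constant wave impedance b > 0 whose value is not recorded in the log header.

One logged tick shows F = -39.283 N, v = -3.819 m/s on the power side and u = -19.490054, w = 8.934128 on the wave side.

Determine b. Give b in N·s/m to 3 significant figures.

b = 3.82 N·s/m

u + w = -10.555926;  u + w = √(2b)·v, so √(2b) = -10.555926/(-3.819) = 2.764055.
b = (√(2b))²/2 = 7.640000/2 = 3.820000.
(Check via u − w = 2F/√(2b): u − w = -28.424182, 2F/√(2b) = -28.424181.)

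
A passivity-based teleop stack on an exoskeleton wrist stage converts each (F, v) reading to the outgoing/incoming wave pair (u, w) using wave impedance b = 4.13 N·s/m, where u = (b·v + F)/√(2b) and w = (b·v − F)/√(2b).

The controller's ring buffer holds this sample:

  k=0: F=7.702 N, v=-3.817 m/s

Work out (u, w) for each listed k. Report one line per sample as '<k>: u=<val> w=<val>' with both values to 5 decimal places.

k=0: b·v=4.13×(-3.817)=-15.76421; √(2b)=2.87402; u=(-15.76421+7.702)/2.87402=-2.80520, w=(-15.76421−7.702)/2.87402=-8.16494

0: u=-2.80520 w=-8.16494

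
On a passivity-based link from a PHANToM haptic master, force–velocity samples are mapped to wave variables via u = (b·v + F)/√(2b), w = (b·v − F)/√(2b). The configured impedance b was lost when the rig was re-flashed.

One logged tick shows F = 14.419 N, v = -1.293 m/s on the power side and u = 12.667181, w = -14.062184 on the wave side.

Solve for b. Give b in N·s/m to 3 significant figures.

b = 0.582 N·s/m

u + w = -1.395003;  u + w = √(2b)·v, so √(2b) = -1.395003/(-1.293) = 1.078889.
b = (√(2b))²/2 = 1.164001/2 = 0.582000.
(Check via u − w = 2F/√(2b): u − w = 26.729365, 2F/√(2b) = 26.729358.)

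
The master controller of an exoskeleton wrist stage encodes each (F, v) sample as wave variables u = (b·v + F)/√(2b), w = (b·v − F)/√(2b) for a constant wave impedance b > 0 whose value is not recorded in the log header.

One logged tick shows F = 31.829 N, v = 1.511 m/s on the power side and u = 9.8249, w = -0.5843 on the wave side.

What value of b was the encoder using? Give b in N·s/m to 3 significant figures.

b = 18.7 N·s/m

u + w = 9.24060;  u + w = √(2b)·v, so √(2b) = 9.24060/1.511 = 6.11555.
b = (√(2b))²/2 = 37.39998/2 = 18.69999.
(Check via u − w = 2F/√(2b): u − w = 10.40920, 2F/√(2b) = 10.40920.)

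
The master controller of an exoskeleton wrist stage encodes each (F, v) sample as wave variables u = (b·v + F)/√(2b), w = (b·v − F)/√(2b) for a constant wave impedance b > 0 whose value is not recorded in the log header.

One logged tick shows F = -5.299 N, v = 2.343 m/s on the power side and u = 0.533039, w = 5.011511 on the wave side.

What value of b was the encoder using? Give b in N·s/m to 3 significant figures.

u + w = 5.544550;  u + w = √(2b)·v, so √(2b) = 5.544550/2.343 = 2.366432.
b = (√(2b))²/2 = 5.600000/2 = 2.800000.
(Check via u − w = 2F/√(2b): u − w = -4.478472, 2F/√(2b) = -4.478472.)

b = 2.8 N·s/m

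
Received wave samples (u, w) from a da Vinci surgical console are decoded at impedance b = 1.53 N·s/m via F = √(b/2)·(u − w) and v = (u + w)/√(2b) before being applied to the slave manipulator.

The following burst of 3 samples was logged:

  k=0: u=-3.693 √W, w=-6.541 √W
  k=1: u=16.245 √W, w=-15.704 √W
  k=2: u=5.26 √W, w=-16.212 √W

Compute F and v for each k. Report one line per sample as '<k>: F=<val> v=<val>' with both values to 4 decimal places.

k=0: u−w=2.8480, u+w=-10.2340; √(b/2)=0.8746, √(2b)=1.7493; F=0.8746×2.848=2.4910, v=-10.2340/1.7493=-5.8504
k=1: u−w=31.9490, u+w=0.5410; √(b/2)=0.8746, √(2b)=1.7493; F=0.8746×31.949=27.9440, v=0.5410/1.7493=0.3093
k=2: u−w=21.4720, u+w=-10.9520; √(b/2)=0.8746, √(2b)=1.7493; F=0.8746×21.472=18.7803, v=-10.9520/1.7493=-6.2608

0: F=2.4910 v=-5.8504
1: F=27.9440 v=0.3093
2: F=18.7803 v=-6.2608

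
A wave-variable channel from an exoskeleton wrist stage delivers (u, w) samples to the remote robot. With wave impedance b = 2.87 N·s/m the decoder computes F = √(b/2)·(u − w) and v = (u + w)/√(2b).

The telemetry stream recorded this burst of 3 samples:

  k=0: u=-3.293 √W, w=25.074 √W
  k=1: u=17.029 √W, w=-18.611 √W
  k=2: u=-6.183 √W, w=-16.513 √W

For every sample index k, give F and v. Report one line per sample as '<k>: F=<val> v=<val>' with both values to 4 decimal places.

0: F=-33.9813 v=9.0912
1: F=42.6937 v=-0.6603
2: F=12.3745 v=-9.4731

k=0: u−w=-28.3670, u+w=21.7810; √(b/2)=1.1979, √(2b)=2.3958; F=1.1979×(-28.367)=-33.9813, v=21.7810/2.3958=9.0912
k=1: u−w=35.6400, u+w=-1.5820; √(b/2)=1.1979, √(2b)=2.3958; F=1.1979×35.64=42.6937, v=-1.5820/2.3958=-0.6603
k=2: u−w=10.3300, u+w=-22.6960; √(b/2)=1.1979, √(2b)=2.3958; F=1.1979×10.33=12.3745, v=-22.6960/2.3958=-9.4731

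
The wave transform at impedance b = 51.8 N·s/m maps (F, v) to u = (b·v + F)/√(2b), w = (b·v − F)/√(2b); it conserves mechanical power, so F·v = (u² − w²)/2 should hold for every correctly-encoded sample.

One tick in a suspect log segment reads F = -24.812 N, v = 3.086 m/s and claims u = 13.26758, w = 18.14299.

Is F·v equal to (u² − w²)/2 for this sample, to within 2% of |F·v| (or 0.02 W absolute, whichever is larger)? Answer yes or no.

F·v = (-24.812)×3.086 = -76.56983 W.
(u² − w²)/2 = (176.02868 − 329.16809)/2 = -76.56970 W.
|Δ| = 0.00013;  2% of max(1, |F·v|) = 1.53140.

yes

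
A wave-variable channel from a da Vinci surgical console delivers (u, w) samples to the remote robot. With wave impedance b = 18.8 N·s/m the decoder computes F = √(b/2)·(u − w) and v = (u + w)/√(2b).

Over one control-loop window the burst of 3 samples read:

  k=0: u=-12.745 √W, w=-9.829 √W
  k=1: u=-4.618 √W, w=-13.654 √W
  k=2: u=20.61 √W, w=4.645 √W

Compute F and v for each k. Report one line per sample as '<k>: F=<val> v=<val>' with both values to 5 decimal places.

k=0: u−w=-2.91600, u+w=-22.57400; √(b/2)=3.06594, √(2b)=6.13188; F=3.06594×(-2.916)=-8.94029, v=-22.57400/6.13188=-3.68141
k=1: u−w=9.03600, u+w=-18.27200; √(b/2)=3.06594, √(2b)=6.13188; F=3.06594×9.036=27.70385, v=-18.27200/6.13188=-2.97983
k=2: u−w=15.96500, u+w=25.25500; √(b/2)=3.06594, √(2b)=6.13188; F=3.06594×15.965=48.94776, v=25.25500/6.13188=4.11864

0: F=-8.94029 v=-3.68141
1: F=27.70385 v=-2.97983
2: F=48.94776 v=4.11864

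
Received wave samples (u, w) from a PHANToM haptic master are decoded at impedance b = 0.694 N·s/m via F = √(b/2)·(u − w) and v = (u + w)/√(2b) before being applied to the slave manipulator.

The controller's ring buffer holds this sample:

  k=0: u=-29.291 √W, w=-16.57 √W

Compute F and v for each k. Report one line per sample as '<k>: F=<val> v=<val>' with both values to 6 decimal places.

0: F=-7.493522 v=-38.926807

k=0: u−w=-12.721000, u+w=-45.861000; √(b/2)=0.589067, √(2b)=1.178134; F=0.589067×(-12.721)=-7.493522, v=-45.861000/1.178134=-38.926807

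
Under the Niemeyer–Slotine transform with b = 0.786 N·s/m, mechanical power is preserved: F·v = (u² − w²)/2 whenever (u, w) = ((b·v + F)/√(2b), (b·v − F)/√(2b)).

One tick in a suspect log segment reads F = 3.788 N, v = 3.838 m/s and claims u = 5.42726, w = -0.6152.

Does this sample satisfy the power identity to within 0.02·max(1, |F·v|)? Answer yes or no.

yes

F·v = 3.788×3.838 = 14.5383 W.
(u² − w²)/2 = (29.4552 − 0.3785)/2 = 14.5383 W.
|Δ| = 0.0000;  2% of max(1, |F·v|) = 0.2908.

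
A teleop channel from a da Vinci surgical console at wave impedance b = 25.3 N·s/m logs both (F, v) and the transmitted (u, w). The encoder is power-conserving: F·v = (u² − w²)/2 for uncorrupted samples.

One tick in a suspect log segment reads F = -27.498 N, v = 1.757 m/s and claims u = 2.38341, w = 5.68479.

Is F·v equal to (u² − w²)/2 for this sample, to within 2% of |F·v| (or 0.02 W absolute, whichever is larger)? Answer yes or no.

F·v = (-27.498)×1.757 = -48.31399 W.
(u² − w²)/2 = (5.68064 − 32.31684)/2 = -13.31810 W.
|Δ| = 34.99589;  2% of max(1, |F·v|) = 0.96628.

no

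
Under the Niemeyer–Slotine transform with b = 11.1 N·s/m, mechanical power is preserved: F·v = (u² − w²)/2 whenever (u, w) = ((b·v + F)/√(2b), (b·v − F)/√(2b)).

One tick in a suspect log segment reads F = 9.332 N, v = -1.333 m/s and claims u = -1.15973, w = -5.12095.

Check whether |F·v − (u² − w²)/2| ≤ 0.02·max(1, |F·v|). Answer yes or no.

yes

F·v = 9.332×(-1.333) = -12.43956 W.
(u² − w²)/2 = (1.34497 − 26.22413)/2 = -12.43958 W.
|Δ| = 0.00002;  2% of max(1, |F·v|) = 0.24879.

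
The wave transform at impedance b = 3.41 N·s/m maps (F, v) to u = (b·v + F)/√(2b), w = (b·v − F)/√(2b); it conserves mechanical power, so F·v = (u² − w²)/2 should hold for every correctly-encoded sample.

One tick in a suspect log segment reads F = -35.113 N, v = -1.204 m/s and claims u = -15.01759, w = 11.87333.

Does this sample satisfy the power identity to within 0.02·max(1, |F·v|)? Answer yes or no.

F·v = (-35.113)×(-1.204) = 42.2761 W.
(u² − w²)/2 = (225.5280 − 140.9760)/2 = 42.2760 W.
|Δ| = 0.0000;  2% of max(1, |F·v|) = 0.8455.

yes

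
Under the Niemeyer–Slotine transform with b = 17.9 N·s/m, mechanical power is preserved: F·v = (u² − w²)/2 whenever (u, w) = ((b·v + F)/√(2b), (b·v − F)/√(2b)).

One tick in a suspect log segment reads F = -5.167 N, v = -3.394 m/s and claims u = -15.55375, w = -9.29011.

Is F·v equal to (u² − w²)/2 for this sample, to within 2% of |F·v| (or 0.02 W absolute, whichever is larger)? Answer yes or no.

no

F·v = (-5.167)×(-3.394) = 17.5368 W.
(u² − w²)/2 = (241.9191 − 86.3061)/2 = 77.8065 W.
|Δ| = 60.2697;  2% of max(1, |F·v|) = 0.3507.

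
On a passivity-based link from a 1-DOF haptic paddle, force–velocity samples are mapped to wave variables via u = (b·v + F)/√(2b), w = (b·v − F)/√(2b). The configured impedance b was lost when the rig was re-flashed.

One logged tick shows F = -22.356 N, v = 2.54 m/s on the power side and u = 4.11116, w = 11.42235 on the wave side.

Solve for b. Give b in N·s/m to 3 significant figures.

b = 18.7 N·s/m

u + w = 15.5335;  u + w = √(2b)·v, so √(2b) = 15.5335/2.54 = 6.1156.
b = (√(2b))²/2 = 37.4000/2 = 18.7000.
(Check via u − w = 2F/√(2b): u − w = -7.3112, 2F/√(2b) = -7.3112.)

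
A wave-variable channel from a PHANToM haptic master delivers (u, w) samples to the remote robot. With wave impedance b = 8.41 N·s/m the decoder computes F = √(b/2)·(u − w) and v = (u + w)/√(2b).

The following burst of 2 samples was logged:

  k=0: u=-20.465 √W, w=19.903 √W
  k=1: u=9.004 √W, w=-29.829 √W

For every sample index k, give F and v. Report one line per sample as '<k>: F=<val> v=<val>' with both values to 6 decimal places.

k=0: u−w=-40.368000, u+w=-0.562000; √(b/2)=2.050610, √(2b)=4.101219; F=2.050610×(-40.368)=-82.779011, v=-0.562000/4.101219=-0.137032
k=1: u−w=38.833000, u+w=-20.825000; √(b/2)=2.050610, √(2b)=4.101219; F=2.050610×38.833=79.631325, v=-20.825000/4.101219=-5.077758

0: F=-82.779011 v=-0.137032
1: F=79.631325 v=-5.077758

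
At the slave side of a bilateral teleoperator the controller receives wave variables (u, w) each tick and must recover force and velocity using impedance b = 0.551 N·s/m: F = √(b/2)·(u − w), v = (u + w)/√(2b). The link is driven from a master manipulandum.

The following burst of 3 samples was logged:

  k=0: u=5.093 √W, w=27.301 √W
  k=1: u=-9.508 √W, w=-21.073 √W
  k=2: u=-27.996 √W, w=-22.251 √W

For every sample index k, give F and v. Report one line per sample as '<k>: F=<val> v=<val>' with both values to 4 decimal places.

k=0: u−w=-22.2080, u+w=32.3940; √(b/2)=0.5249, √(2b)=1.0498; F=0.5249×(-22.208)=-11.6566, v=32.3940/1.0498=30.8584
k=1: u−w=11.5650, u+w=-30.5810; √(b/2)=0.5249, √(2b)=1.0498; F=0.5249×11.565=6.0702, v=-30.5810/1.0498=-29.1314
k=2: u−w=-5.7450, u+w=-50.2470; √(b/2)=0.5249, √(2b)=1.0498; F=0.5249×(-5.745)=-3.0154, v=-50.2470/1.0498=-47.8651

0: F=-11.6566 v=30.8584
1: F=6.0702 v=-29.1314
2: F=-3.0154 v=-47.8651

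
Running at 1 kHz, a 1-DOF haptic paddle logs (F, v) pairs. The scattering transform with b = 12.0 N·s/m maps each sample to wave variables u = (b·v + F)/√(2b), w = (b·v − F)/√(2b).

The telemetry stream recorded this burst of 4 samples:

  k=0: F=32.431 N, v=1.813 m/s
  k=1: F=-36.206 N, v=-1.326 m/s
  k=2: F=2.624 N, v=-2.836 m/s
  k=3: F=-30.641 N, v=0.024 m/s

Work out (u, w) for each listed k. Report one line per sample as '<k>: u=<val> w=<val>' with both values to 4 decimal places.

k=0: b·v=12.0×1.813=21.7560; √(2b)=4.8990; u=(21.7560+32.431)/4.8990=11.0609, w=(21.7560−32.431)/4.8990=-2.1790
k=1: b·v=12.0×(-1.326)=-15.9120; √(2b)=4.8990; u=(-15.9120+(-36.206))/4.8990=-10.6385, w=(-15.9120−(-36.206))/4.8990=4.1425
k=2: b·v=12.0×(-2.836)=-34.0320; √(2b)=4.8990; u=(-34.0320+2.624)/4.8990=-6.4111, w=(-34.0320−2.624)/4.8990=-7.4824
k=3: b·v=12.0×0.024=0.2880; √(2b)=4.8990; u=(0.2880+(-30.641))/4.8990=-6.1958, w=(0.2880−(-30.641))/4.8990=6.3134

0: u=11.0609 w=-2.1790
1: u=-10.6385 w=4.1425
2: u=-6.4111 w=-7.4824
3: u=-6.1958 w=6.3134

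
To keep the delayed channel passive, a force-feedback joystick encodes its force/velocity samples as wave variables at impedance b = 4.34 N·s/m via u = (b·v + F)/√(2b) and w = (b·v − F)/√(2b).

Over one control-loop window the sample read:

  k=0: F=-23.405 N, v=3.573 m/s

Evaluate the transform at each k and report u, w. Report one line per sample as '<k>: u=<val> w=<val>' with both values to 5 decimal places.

0: u=-2.68082 w=13.20753

k=0: b·v=4.34×3.573=15.50682; √(2b)=2.94618; u=(15.50682+(-23.405))/2.94618=-2.68082, w=(15.50682−(-23.405))/2.94618=13.20753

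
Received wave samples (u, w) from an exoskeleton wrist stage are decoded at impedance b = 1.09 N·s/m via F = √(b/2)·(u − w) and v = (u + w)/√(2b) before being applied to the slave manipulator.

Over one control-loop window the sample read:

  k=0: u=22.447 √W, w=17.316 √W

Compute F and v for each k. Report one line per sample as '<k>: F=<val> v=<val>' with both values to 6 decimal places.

k=0: u−w=5.131000, u+w=39.763000; √(b/2)=0.738241, √(2b)=1.476482; F=0.738241×5.131=3.787915, v=39.763000/1.476482=26.930902

0: F=3.787915 v=26.930902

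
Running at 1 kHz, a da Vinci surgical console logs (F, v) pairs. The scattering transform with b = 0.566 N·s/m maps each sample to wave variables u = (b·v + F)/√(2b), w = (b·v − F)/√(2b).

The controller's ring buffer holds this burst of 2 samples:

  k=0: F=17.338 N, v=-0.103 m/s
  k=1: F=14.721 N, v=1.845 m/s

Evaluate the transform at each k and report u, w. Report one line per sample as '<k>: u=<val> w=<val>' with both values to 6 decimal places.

0: u=16.241010 w=-16.350597
1: u=14.817611 w=-12.854615

k=0: b·v=0.566×(-0.103)=-0.058298; √(2b)=1.063955; u=(-0.058298+17.338)/1.063955=16.241010, w=(-0.058298−17.338)/1.063955=-16.350597
k=1: b·v=0.566×1.845=1.044270; √(2b)=1.063955; u=(1.044270+14.721)/1.063955=14.817611, w=(1.044270−14.721)/1.063955=-12.854615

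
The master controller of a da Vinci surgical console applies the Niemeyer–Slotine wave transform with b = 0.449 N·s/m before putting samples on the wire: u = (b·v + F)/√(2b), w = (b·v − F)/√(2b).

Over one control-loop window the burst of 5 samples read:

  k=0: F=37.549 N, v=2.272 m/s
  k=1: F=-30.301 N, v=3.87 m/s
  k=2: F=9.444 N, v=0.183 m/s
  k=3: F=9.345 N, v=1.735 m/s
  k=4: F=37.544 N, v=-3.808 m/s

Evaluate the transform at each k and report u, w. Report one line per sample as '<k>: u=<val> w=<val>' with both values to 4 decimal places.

0: u=40.7007 w=-38.5477
1: u=-30.1419 w=33.8093
2: u=10.0526 w=-9.8792
3: u=10.6835 w=-9.0394
4: u=37.8146 w=-41.4232

k=0: b·v=0.449×2.272=1.0201; √(2b)=0.9476; u=(1.0201+37.549)/0.9476=40.7007, w=(1.0201−37.549)/0.9476=-38.5477
k=1: b·v=0.449×3.87=1.7376; √(2b)=0.9476; u=(1.7376+(-30.301))/0.9476=-30.1419, w=(1.7376−(-30.301))/0.9476=33.8093
k=2: b·v=0.449×0.183=0.0822; √(2b)=0.9476; u=(0.0822+9.444)/0.9476=10.0526, w=(0.0822−9.444)/0.9476=-9.8792
k=3: b·v=0.449×1.735=0.7790; √(2b)=0.9476; u=(0.7790+9.345)/0.9476=10.6835, w=(0.7790−9.345)/0.9476=-9.0394
k=4: b·v=0.449×(-3.808)=-1.7098; √(2b)=0.9476; u=(-1.7098+37.544)/0.9476=37.8146, w=(-1.7098−37.544)/0.9476=-41.4232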